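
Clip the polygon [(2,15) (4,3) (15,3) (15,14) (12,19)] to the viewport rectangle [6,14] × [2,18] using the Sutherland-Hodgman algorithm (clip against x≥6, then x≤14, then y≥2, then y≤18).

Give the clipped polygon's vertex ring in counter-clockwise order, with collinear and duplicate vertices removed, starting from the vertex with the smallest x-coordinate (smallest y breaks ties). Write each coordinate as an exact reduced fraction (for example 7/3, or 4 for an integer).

Clipped polygon: [(6,3) (14,3) (14,47/3) (63/5,18) (19/2,18) (6,83/5)]

1. After x ≥ 6: [(6,83/5) (6,3) (15,3) (15,14) (12,19)]
2. After x ≤ 14: [(6,83/5) (6,3) (14,3) (14,47/3) (12,19)]
3. After y ≥ 2: [(6,83/5) (6,3) (14,3) (14,47/3) (12,19)]
4. After y ≤ 18: [(19/2,18) (6,83/5) (6,3) (14,3) (14,47/3) (63/5,18)]
5. Canonical ring: [(6,3) (14,3) (14,47/3) (63/5,18) (19/2,18) (6,83/5)]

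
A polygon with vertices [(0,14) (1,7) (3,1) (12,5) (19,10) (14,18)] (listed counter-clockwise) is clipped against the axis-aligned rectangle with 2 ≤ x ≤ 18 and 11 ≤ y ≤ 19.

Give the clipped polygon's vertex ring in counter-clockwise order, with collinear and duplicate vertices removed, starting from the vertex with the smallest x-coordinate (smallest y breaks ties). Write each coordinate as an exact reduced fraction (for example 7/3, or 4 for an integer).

Clipped polygon: [(2,11) (18,11) (18,58/5) (14,18) (2,102/7)]

1. After x ≥ 2: [(2,102/7) (2,4) (3,1) (12,5) (19,10) (14,18)]
2. After x ≤ 18: [(2,102/7) (2,4) (3,1) (12,5) (18,65/7) (18,58/5) (14,18)]
3. After y ≥ 11: [(2,102/7) (2,11) (18,11) (18,58/5) (14,18)]
4. After y ≤ 19: [(2,102/7) (2,11) (18,11) (18,58/5) (14,18)]
5. Canonical ring: [(2,11) (18,11) (18,58/5) (14,18) (2,102/7)]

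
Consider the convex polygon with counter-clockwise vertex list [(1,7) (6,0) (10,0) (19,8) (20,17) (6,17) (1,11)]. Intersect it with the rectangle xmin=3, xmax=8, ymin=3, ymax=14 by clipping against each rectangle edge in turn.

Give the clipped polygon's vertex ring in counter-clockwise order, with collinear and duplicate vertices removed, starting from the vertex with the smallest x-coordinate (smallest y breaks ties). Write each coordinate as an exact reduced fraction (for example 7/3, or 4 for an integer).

1. After x ≥ 3: [(3,21/5) (6,0) (10,0) (19,8) (20,17) (6,17) (3,67/5)]
2. After x ≤ 8: [(3,21/5) (6,0) (8,0) (8,17) (6,17) (3,67/5)]
3. After y ≥ 3: [(3,21/5) (27/7,3) (8,3) (8,17) (6,17) (3,67/5)]
4. After y ≤ 14: [(3,21/5) (27/7,3) (8,3) (8,14) (7/2,14) (3,67/5)]
5. Canonical ring: [(3,21/5) (27/7,3) (8,3) (8,14) (7/2,14) (3,67/5)]

Clipped polygon: [(3,21/5) (27/7,3) (8,3) (8,14) (7/2,14) (3,67/5)]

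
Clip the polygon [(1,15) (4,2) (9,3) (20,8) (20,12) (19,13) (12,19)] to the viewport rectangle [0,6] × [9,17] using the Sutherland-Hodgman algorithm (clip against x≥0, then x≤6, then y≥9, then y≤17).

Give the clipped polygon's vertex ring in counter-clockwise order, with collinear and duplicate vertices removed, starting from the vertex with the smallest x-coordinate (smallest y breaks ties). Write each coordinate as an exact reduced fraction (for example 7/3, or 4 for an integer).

Clipped polygon: [(1,15) (31/13,9) (6,9) (6,185/11)]

1. After x ≥ 0: [(1,15) (4,2) (9,3) (20,8) (20,12) (19,13) (12,19)]
2. After x ≤ 6: [(6,185/11) (1,15) (4,2) (6,12/5)]
3. After y ≥ 9: [(6,9) (6,185/11) (1,15) (31/13,9)]
4. After y ≤ 17: [(6,9) (6,185/11) (1,15) (31/13,9)]
5. Canonical ring: [(1,15) (31/13,9) (6,9) (6,185/11)]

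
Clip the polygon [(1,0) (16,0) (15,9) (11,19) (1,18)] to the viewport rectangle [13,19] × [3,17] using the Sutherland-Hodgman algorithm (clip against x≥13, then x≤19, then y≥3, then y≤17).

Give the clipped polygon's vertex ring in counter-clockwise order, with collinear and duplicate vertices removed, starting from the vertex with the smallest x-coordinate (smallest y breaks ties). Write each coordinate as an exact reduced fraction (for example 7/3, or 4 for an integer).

Clipped polygon: [(13,3) (47/3,3) (15,9) (13,14)]

1. After x ≥ 13: [(13,0) (16,0) (15,9) (13,14)]
2. After x ≤ 19: [(13,0) (16,0) (15,9) (13,14)]
3. After y ≥ 3: [(13,3) (47/3,3) (15,9) (13,14)]
4. After y ≤ 17: [(13,3) (47/3,3) (15,9) (13,14)]
5. Canonical ring: [(13,3) (47/3,3) (15,9) (13,14)]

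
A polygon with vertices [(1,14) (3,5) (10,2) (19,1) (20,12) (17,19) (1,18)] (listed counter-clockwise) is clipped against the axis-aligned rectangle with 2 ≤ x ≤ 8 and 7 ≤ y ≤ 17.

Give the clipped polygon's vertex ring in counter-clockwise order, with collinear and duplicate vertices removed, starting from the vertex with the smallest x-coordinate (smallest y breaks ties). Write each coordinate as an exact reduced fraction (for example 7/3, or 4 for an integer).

1. After x ≥ 2: [(2,19/2) (3,5) (10,2) (19,1) (20,12) (17,19) (2,289/16)]
2. After x ≤ 8: [(2,19/2) (3,5) (8,20/7) (8,295/16) (2,289/16)]
3. After y ≥ 7: [(2,19/2) (23/9,7) (8,7) (8,295/16) (2,289/16)]
4. After y ≤ 17: [(2,17) (2,19/2) (23/9,7) (8,7) (8,17)]
5. Canonical ring: [(2,19/2) (23/9,7) (8,7) (8,17) (2,17)]

Clipped polygon: [(2,19/2) (23/9,7) (8,7) (8,17) (2,17)]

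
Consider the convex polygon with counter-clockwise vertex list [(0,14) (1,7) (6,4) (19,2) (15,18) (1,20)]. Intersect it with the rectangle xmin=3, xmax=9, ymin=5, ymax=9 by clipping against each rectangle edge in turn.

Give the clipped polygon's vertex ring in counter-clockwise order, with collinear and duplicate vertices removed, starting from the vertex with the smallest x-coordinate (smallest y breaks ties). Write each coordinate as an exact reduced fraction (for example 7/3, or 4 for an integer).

Clipped polygon: [(3,29/5) (13/3,5) (9,5) (9,9) (3,9)]

1. After x ≥ 3: [(3,29/5) (6,4) (19,2) (15,18) (3,138/7)]
2. After x ≤ 9: [(3,29/5) (6,4) (9,46/13) (9,132/7) (3,138/7)]
3. After y ≥ 5: [(3,29/5) (13/3,5) (9,5) (9,132/7) (3,138/7)]
4. After y ≤ 9: [(3,9) (3,29/5) (13/3,5) (9,5) (9,9)]
5. Canonical ring: [(3,29/5) (13/3,5) (9,5) (9,9) (3,9)]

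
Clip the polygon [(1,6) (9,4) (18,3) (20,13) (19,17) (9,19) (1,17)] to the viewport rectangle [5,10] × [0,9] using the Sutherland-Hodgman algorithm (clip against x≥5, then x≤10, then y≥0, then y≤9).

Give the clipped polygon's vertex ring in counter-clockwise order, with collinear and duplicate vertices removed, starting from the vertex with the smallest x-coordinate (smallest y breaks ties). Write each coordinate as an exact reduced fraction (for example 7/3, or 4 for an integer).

1. After x ≥ 5: [(5,5) (9,4) (18,3) (20,13) (19,17) (9,19) (5,18)]
2. After x ≤ 10: [(5,5) (9,4) (10,35/9) (10,94/5) (9,19) (5,18)]
3. After y ≥ 0: [(5,5) (9,4) (10,35/9) (10,94/5) (9,19) (5,18)]
4. After y ≤ 9: [(5,9) (5,5) (9,4) (10,35/9) (10,9)]
5. Canonical ring: [(5,5) (9,4) (10,35/9) (10,9) (5,9)]

Clipped polygon: [(5,5) (9,4) (10,35/9) (10,9) (5,9)]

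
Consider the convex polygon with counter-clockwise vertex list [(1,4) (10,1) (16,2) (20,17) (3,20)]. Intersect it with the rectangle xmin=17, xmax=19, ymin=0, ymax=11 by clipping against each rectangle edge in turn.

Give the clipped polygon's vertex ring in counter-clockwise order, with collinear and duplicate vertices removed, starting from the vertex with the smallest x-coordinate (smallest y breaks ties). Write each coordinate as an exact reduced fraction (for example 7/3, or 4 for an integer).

Clipped polygon: [(17,23/4) (92/5,11) (17,11)]

1. After x ≥ 17: [(17,23/4) (20,17) (17,298/17)]
2. After x ≤ 19: [(17,23/4) (19,53/4) (19,292/17) (17,298/17)]
3. After y ≥ 0: [(17,23/4) (19,53/4) (19,292/17) (17,298/17)]
4. After y ≤ 11: [(17,11) (17,23/4) (92/5,11)]
5. Canonical ring: [(17,23/4) (92/5,11) (17,11)]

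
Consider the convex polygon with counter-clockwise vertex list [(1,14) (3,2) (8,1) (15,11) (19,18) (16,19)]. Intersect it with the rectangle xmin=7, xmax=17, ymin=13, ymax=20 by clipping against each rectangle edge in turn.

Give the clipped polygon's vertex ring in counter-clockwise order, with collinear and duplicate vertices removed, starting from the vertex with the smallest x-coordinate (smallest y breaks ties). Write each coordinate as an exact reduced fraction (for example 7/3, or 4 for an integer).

1. After x ≥ 7: [(7,16) (7,6/5) (8,1) (15,11) (19,18) (16,19)]
2. After x ≤ 17: [(7,16) (7,6/5) (8,1) (15,11) (17,29/2) (17,56/3) (16,19)]
3. After y ≥ 13: [(7,16) (7,13) (113/7,13) (17,29/2) (17,56/3) (16,19)]
4. After y ≤ 20: [(7,16) (7,13) (113/7,13) (17,29/2) (17,56/3) (16,19)]
5. Canonical ring: [(7,13) (113/7,13) (17,29/2) (17,56/3) (16,19) (7,16)]

Clipped polygon: [(7,13) (113/7,13) (17,29/2) (17,56/3) (16,19) (7,16)]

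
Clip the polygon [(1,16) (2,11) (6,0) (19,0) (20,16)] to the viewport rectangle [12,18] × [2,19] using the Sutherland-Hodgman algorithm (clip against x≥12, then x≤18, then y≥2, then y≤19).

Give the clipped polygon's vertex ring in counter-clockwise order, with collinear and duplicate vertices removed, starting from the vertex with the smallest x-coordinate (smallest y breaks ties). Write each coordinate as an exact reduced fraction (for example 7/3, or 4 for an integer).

Clipped polygon: [(12,2) (18,2) (18,16) (12,16)]

1. After x ≥ 12: [(12,16) (12,0) (19,0) (20,16)]
2. After x ≤ 18: [(18,16) (12,16) (12,0) (18,0)]
3. After y ≥ 2: [(18,2) (18,16) (12,16) (12,2)]
4. After y ≤ 19: [(18,2) (18,16) (12,16) (12,2)]
5. Canonical ring: [(12,2) (18,2) (18,16) (12,16)]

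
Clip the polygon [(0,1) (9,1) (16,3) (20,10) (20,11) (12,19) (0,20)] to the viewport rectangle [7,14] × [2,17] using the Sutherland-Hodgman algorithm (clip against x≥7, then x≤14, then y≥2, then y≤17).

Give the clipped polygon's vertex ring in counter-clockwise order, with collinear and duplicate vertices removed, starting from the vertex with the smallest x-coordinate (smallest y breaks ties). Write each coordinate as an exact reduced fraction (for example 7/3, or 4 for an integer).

1. After x ≥ 7: [(7,1) (9,1) (16,3) (20,10) (20,11) (12,19) (7,233/12)]
2. After x ≤ 14: [(7,1) (9,1) (14,17/7) (14,17) (12,19) (7,233/12)]
3. After y ≥ 2: [(7,2) (25/2,2) (14,17/7) (14,17) (12,19) (7,233/12)]
4. After y ≤ 17: [(7,17) (7,2) (25/2,2) (14,17/7) (14,17) (14,17)]
5. Canonical ring: [(7,2) (25/2,2) (14,17/7) (14,17) (7,17)]

Clipped polygon: [(7,2) (25/2,2) (14,17/7) (14,17) (7,17)]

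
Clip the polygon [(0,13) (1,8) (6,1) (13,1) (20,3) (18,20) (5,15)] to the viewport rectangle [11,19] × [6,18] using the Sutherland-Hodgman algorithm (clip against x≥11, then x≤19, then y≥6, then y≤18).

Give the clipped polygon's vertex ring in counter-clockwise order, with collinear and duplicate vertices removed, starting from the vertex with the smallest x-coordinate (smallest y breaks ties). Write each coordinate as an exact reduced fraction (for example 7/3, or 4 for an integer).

1. After x ≥ 11: [(11,1) (13,1) (20,3) (18,20) (11,225/13)]
2. After x ≤ 19: [(11,1) (13,1) (19,19/7) (19,23/2) (18,20) (11,225/13)]
3. After y ≥ 6: [(11,6) (19,6) (19,23/2) (18,20) (11,225/13)]
4. After y ≤ 18: [(11,6) (19,6) (19,23/2) (310/17,18) (64/5,18) (11,225/13)]
5. Canonical ring: [(11,6) (19,6) (19,23/2) (310/17,18) (64/5,18) (11,225/13)]

Clipped polygon: [(11,6) (19,6) (19,23/2) (310/17,18) (64/5,18) (11,225/13)]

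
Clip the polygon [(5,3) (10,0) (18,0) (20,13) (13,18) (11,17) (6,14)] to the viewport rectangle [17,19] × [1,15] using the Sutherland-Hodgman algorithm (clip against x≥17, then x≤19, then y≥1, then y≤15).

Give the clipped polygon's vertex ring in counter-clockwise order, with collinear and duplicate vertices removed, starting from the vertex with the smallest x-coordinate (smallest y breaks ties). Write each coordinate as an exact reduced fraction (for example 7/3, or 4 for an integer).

1. After x ≥ 17: [(17,0) (18,0) (20,13) (17,106/7)]
2. After x ≤ 19: [(17,0) (18,0) (19,13/2) (19,96/7) (17,106/7)]
3. After y ≥ 1: [(17,1) (236/13,1) (19,13/2) (19,96/7) (17,106/7)]
4. After y ≤ 15: [(17,15) (17,1) (236/13,1) (19,13/2) (19,96/7) (86/5,15)]
5. Canonical ring: [(17,1) (236/13,1) (19,13/2) (19,96/7) (86/5,15) (17,15)]

Clipped polygon: [(17,1) (236/13,1) (19,13/2) (19,96/7) (86/5,15) (17,15)]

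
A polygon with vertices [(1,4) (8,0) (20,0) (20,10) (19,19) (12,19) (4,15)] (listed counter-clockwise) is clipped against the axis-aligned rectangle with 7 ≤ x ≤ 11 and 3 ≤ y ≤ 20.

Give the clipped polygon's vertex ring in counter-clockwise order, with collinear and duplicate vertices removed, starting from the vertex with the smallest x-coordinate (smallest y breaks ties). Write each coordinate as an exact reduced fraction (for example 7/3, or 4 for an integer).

1. After x ≥ 7: [(7,4/7) (8,0) (20,0) (20,10) (19,19) (12,19) (7,33/2)]
2. After x ≤ 11: [(7,4/7) (8,0) (11,0) (11,37/2) (7,33/2)]
3. After y ≥ 3: [(7,3) (11,3) (11,37/2) (7,33/2)]
4. After y ≤ 20: [(7,3) (11,3) (11,37/2) (7,33/2)]
5. Canonical ring: [(7,3) (11,3) (11,37/2) (7,33/2)]

Clipped polygon: [(7,3) (11,3) (11,37/2) (7,33/2)]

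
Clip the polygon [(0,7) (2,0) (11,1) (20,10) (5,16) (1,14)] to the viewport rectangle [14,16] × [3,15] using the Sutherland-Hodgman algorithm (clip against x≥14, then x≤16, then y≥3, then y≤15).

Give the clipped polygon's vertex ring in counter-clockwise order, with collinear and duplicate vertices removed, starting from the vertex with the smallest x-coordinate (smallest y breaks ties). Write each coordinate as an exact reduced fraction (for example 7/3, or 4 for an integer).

1. After x ≥ 14: [(14,4) (20,10) (14,62/5)]
2. After x ≤ 16: [(14,4) (16,6) (16,58/5) (14,62/5)]
3. After y ≥ 3: [(14,4) (16,6) (16,58/5) (14,62/5)]
4. After y ≤ 15: [(14,4) (16,6) (16,58/5) (14,62/5)]
5. Canonical ring: [(14,4) (16,6) (16,58/5) (14,62/5)]

Clipped polygon: [(14,4) (16,6) (16,58/5) (14,62/5)]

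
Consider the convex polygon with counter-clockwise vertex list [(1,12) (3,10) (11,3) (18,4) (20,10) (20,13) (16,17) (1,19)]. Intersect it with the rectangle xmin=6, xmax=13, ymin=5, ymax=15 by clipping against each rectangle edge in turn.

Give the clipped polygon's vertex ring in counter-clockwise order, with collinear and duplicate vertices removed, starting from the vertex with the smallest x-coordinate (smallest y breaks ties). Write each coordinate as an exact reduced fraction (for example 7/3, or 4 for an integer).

Clipped polygon: [(6,59/8) (61/7,5) (13,5) (13,15) (6,15)]

1. After x ≥ 6: [(6,59/8) (11,3) (18,4) (20,10) (20,13) (16,17) (6,55/3)]
2. After x ≤ 13: [(6,59/8) (11,3) (13,23/7) (13,87/5) (6,55/3)]
3. After y ≥ 5: [(6,59/8) (61/7,5) (13,5) (13,87/5) (6,55/3)]
4. After y ≤ 15: [(6,15) (6,59/8) (61/7,5) (13,5) (13,15)]
5. Canonical ring: [(6,59/8) (61/7,5) (13,5) (13,15) (6,15)]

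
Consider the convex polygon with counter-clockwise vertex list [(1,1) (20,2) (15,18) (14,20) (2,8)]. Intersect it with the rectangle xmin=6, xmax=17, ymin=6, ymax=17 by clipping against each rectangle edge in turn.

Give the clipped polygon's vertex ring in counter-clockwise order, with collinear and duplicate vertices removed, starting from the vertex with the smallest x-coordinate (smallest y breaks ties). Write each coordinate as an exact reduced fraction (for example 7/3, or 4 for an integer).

Clipped polygon: [(6,6) (17,6) (17,58/5) (245/16,17) (11,17) (6,12)]

1. After x ≥ 6: [(6,24/19) (20,2) (15,18) (14,20) (6,12)]
2. After x ≤ 17: [(6,24/19) (17,35/19) (17,58/5) (15,18) (14,20) (6,12)]
3. After y ≥ 6: [(6,6) (17,6) (17,58/5) (15,18) (14,20) (6,12)]
4. After y ≤ 17: [(6,6) (17,6) (17,58/5) (245/16,17) (11,17) (6,12)]
5. Canonical ring: [(6,6) (17,6) (17,58/5) (245/16,17) (11,17) (6,12)]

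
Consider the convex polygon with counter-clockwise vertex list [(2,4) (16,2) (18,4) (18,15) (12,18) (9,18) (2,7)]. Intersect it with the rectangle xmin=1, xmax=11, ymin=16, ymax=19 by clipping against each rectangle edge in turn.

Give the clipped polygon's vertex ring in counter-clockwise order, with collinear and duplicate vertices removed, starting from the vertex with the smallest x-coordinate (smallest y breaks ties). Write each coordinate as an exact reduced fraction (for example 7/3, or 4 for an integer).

1. After x ≥ 1: [(2,4) (16,2) (18,4) (18,15) (12,18) (9,18) (2,7)]
2. After x ≤ 11: [(2,4) (11,19/7) (11,18) (9,18) (2,7)]
3. After y ≥ 16: [(11,16) (11,18) (9,18) (85/11,16)]
4. After y ≤ 19: [(11,16) (11,18) (9,18) (85/11,16)]
5. Canonical ring: [(85/11,16) (11,16) (11,18) (9,18)]

Clipped polygon: [(85/11,16) (11,16) (11,18) (9,18)]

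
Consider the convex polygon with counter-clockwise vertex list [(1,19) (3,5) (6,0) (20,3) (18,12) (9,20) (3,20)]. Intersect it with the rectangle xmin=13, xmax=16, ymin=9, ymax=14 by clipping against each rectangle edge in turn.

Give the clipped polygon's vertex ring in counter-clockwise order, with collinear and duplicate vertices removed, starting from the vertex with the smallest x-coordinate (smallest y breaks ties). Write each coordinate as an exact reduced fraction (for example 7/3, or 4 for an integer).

Clipped polygon: [(13,9) (16,9) (16,124/9) (63/4,14) (13,14)]

1. After x ≥ 13: [(13,3/2) (20,3) (18,12) (13,148/9)]
2. After x ≤ 16: [(13,3/2) (16,15/7) (16,124/9) (13,148/9)]
3. After y ≥ 9: [(13,9) (16,9) (16,124/9) (13,148/9)]
4. After y ≤ 14: [(13,14) (13,9) (16,9) (16,124/9) (63/4,14)]
5. Canonical ring: [(13,9) (16,9) (16,124/9) (63/4,14) (13,14)]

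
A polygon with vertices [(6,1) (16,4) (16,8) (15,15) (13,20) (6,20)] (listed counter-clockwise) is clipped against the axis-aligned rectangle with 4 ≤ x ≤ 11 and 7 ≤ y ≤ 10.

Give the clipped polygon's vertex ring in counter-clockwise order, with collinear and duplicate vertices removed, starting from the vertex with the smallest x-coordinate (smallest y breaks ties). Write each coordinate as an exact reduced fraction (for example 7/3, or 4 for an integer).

1. After x ≥ 4: [(6,1) (16,4) (16,8) (15,15) (13,20) (6,20)]
2. After x ≤ 11: [(6,1) (11,5/2) (11,20) (6,20)]
3. After y ≥ 7: [(6,7) (11,7) (11,20) (6,20)]
4. After y ≤ 10: [(6,10) (6,7) (11,7) (11,10)]
5. Canonical ring: [(6,7) (11,7) (11,10) (6,10)]

Clipped polygon: [(6,7) (11,7) (11,10) (6,10)]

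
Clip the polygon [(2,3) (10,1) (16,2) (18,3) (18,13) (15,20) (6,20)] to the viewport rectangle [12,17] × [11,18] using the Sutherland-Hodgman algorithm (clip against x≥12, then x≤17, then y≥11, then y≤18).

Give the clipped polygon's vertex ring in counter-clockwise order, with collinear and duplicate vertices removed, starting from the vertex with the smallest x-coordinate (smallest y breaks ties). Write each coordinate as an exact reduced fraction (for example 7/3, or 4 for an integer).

1. After x ≥ 12: [(12,4/3) (16,2) (18,3) (18,13) (15,20) (12,20)]
2. After x ≤ 17: [(12,4/3) (16,2) (17,5/2) (17,46/3) (15,20) (12,20)]
3. After y ≥ 11: [(12,11) (17,11) (17,46/3) (15,20) (12,20)]
4. After y ≤ 18: [(12,18) (12,11) (17,11) (17,46/3) (111/7,18)]
5. Canonical ring: [(12,11) (17,11) (17,46/3) (111/7,18) (12,18)]

Clipped polygon: [(12,11) (17,11) (17,46/3) (111/7,18) (12,18)]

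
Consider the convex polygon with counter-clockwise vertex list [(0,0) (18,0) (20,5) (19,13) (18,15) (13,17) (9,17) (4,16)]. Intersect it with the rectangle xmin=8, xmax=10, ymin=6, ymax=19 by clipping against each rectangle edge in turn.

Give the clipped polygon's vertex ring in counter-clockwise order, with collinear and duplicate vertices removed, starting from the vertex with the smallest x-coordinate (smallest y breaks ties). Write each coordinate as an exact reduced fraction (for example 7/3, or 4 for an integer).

1. After x ≥ 8: [(8,0) (18,0) (20,5) (19,13) (18,15) (13,17) (9,17) (8,84/5)]
2. After x ≤ 10: [(8,0) (10,0) (10,17) (9,17) (8,84/5)]
3. After y ≥ 6: [(8,6) (10,6) (10,17) (9,17) (8,84/5)]
4. After y ≤ 19: [(8,6) (10,6) (10,17) (9,17) (8,84/5)]
5. Canonical ring: [(8,6) (10,6) (10,17) (9,17) (8,84/5)]

Clipped polygon: [(8,6) (10,6) (10,17) (9,17) (8,84/5)]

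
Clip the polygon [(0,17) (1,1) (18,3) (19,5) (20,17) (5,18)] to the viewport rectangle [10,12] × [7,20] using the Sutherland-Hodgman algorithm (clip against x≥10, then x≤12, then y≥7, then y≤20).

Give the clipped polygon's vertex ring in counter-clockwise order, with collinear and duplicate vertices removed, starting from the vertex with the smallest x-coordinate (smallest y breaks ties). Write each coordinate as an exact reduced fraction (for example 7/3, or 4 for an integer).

1. After x ≥ 10: [(10,35/17) (18,3) (19,5) (20,17) (10,53/3)]
2. After x ≤ 12: [(10,35/17) (12,39/17) (12,263/15) (10,53/3)]
3. After y ≥ 7: [(10,7) (12,7) (12,263/15) (10,53/3)]
4. After y ≤ 20: [(10,7) (12,7) (12,263/15) (10,53/3)]
5. Canonical ring: [(10,7) (12,7) (12,263/15) (10,53/3)]

Clipped polygon: [(10,7) (12,7) (12,263/15) (10,53/3)]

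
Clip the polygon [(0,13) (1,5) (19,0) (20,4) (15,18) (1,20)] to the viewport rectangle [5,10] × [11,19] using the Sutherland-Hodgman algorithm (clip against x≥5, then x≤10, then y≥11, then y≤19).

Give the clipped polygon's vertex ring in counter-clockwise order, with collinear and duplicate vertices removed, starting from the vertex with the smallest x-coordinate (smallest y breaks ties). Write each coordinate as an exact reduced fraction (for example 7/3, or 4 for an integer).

Clipped polygon: [(5,11) (10,11) (10,131/7) (8,19) (5,19)]

1. After x ≥ 5: [(5,35/9) (19,0) (20,4) (15,18) (5,136/7)]
2. After x ≤ 10: [(5,35/9) (10,5/2) (10,131/7) (5,136/7)]
3. After y ≥ 11: [(5,11) (10,11) (10,131/7) (5,136/7)]
4. After y ≤ 19: [(5,19) (5,11) (10,11) (10,131/7) (8,19)]
5. Canonical ring: [(5,11) (10,11) (10,131/7) (8,19) (5,19)]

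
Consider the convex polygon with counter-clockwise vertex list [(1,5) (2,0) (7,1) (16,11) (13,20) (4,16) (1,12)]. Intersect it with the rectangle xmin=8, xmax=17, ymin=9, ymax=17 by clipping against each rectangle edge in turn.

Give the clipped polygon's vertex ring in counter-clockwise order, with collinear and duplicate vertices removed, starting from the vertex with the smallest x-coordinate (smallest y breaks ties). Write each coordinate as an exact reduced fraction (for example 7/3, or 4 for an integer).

1. After x ≥ 8: [(8,19/9) (16,11) (13,20) (8,160/9)]
2. After x ≤ 17: [(8,19/9) (16,11) (13,20) (8,160/9)]
3. After y ≥ 9: [(8,9) (71/5,9) (16,11) (13,20) (8,160/9)]
4. After y ≤ 17: [(8,17) (8,9) (71/5,9) (16,11) (14,17)]
5. Canonical ring: [(8,9) (71/5,9) (16,11) (14,17) (8,17)]

Clipped polygon: [(8,9) (71/5,9) (16,11) (14,17) (8,17)]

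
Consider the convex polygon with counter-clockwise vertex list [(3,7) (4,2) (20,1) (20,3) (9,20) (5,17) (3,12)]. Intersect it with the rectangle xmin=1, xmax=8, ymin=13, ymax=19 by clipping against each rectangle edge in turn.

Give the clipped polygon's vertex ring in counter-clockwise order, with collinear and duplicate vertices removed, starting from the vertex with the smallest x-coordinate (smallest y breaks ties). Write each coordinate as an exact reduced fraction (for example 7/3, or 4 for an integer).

1. After x ≥ 1: [(3,7) (4,2) (20,1) (20,3) (9,20) (5,17) (3,12)]
2. After x ≤ 8: [(3,7) (4,2) (8,7/4) (8,77/4) (5,17) (3,12)]
3. After y ≥ 13: [(8,13) (8,77/4) (5,17) (17/5,13)]
4. After y ≤ 19: [(8,13) (8,19) (23/3,19) (5,17) (17/5,13)]
5. Canonical ring: [(17/5,13) (8,13) (8,19) (23/3,19) (5,17)]

Clipped polygon: [(17/5,13) (8,13) (8,19) (23/3,19) (5,17)]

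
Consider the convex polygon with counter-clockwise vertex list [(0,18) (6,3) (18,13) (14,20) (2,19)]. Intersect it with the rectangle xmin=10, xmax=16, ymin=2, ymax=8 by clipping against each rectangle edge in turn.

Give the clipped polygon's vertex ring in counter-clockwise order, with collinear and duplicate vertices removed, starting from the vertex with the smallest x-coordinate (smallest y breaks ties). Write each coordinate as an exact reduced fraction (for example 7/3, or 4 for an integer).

1. After x ≥ 10: [(10,19/3) (18,13) (14,20) (10,59/3)]
2. After x ≤ 16: [(10,19/3) (16,34/3) (16,33/2) (14,20) (10,59/3)]
3. After y ≥ 2: [(10,19/3) (16,34/3) (16,33/2) (14,20) (10,59/3)]
4. After y ≤ 8: [(10,8) (10,19/3) (12,8)]
5. Canonical ring: [(10,19/3) (12,8) (10,8)]

Clipped polygon: [(10,19/3) (12,8) (10,8)]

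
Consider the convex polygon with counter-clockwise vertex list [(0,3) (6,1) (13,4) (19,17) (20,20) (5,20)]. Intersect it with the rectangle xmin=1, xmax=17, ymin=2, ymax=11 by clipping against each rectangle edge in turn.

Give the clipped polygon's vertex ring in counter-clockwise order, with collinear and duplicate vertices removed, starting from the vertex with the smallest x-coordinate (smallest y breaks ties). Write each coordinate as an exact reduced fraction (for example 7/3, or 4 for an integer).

Clipped polygon: [(1,8/3) (3,2) (25/3,2) (13,4) (211/13,11) (40/17,11) (1,32/5)]

1. After x ≥ 1: [(1,32/5) (1,8/3) (6,1) (13,4) (19,17) (20,20) (5,20)]
2. After x ≤ 17: [(1,32/5) (1,8/3) (6,1) (13,4) (17,38/3) (17,20) (5,20)]
3. After y ≥ 2: [(1,32/5) (1,8/3) (3,2) (25/3,2) (13,4) (17,38/3) (17,20) (5,20)]
4. After y ≤ 11: [(40/17,11) (1,32/5) (1,8/3) (3,2) (25/3,2) (13,4) (211/13,11)]
5. Canonical ring: [(1,8/3) (3,2) (25/3,2) (13,4) (211/13,11) (40/17,11) (1,32/5)]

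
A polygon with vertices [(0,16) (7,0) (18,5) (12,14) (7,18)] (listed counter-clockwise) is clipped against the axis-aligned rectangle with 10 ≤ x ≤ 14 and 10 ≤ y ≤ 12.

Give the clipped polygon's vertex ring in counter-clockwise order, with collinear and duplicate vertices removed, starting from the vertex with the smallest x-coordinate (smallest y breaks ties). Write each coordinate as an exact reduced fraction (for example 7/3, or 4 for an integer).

Clipped polygon: [(10,10) (14,10) (14,11) (40/3,12) (10,12)]

1. After x ≥ 10: [(10,15/11) (18,5) (12,14) (10,78/5)]
2. After x ≤ 14: [(10,15/11) (14,35/11) (14,11) (12,14) (10,78/5)]
3. After y ≥ 10: [(10,10) (14,10) (14,11) (12,14) (10,78/5)]
4. After y ≤ 12: [(10,12) (10,10) (14,10) (14,11) (40/3,12)]
5. Canonical ring: [(10,10) (14,10) (14,11) (40/3,12) (10,12)]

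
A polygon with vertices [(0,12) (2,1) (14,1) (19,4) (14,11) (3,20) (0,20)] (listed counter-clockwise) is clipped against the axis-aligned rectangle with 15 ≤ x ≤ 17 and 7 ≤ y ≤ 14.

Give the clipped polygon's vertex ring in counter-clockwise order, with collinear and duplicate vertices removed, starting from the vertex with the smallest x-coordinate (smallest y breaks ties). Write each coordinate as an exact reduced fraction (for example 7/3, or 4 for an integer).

1. After x ≥ 15: [(15,8/5) (19,4) (15,48/5)]
2. After x ≤ 17: [(15,8/5) (17,14/5) (17,34/5) (15,48/5)]
3. After y ≥ 7: [(15,7) (118/7,7) (15,48/5)]
4. After y ≤ 14: [(15,7) (118/7,7) (15,48/5)]
5. Canonical ring: [(15,7) (118/7,7) (15,48/5)]

Clipped polygon: [(15,7) (118/7,7) (15,48/5)]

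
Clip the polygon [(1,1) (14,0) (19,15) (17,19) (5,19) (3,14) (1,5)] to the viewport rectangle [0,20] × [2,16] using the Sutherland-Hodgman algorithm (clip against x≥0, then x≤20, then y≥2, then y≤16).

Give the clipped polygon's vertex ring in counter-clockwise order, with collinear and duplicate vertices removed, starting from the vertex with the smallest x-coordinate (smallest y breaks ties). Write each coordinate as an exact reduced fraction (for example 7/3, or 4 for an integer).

Clipped polygon: [(1,2) (44/3,2) (19,15) (37/2,16) (19/5,16) (3,14) (1,5)]

1. After x ≥ 0: [(1,1) (14,0) (19,15) (17,19) (5,19) (3,14) (1,5)]
2. After x ≤ 20: [(1,1) (14,0) (19,15) (17,19) (5,19) (3,14) (1,5)]
3. After y ≥ 2: [(1,2) (44/3,2) (19,15) (17,19) (5,19) (3,14) (1,5)]
4. After y ≤ 16: [(1,2) (44/3,2) (19,15) (37/2,16) (19/5,16) (3,14) (1,5)]
5. Canonical ring: [(1,2) (44/3,2) (19,15) (37/2,16) (19/5,16) (3,14) (1,5)]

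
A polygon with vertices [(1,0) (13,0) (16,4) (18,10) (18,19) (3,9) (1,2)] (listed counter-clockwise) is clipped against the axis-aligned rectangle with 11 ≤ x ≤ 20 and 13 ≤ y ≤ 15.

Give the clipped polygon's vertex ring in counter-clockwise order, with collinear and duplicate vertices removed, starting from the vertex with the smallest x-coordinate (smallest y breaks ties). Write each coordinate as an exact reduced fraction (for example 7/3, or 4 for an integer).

Clipped polygon: [(11,13) (18,13) (18,15) (12,15) (11,43/3)]

1. After x ≥ 11: [(11,0) (13,0) (16,4) (18,10) (18,19) (11,43/3)]
2. After x ≤ 20: [(11,0) (13,0) (16,4) (18,10) (18,19) (11,43/3)]
3. After y ≥ 13: [(11,13) (18,13) (18,19) (11,43/3)]
4. After y ≤ 15: [(11,13) (18,13) (18,15) (12,15) (11,43/3)]
5. Canonical ring: [(11,13) (18,13) (18,15) (12,15) (11,43/3)]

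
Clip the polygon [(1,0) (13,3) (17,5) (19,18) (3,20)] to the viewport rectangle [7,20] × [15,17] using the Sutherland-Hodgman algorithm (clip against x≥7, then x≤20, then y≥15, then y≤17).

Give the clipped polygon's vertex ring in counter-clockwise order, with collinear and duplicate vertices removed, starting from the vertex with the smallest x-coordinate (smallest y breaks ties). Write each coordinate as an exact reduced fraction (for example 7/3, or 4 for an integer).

Clipped polygon: [(7,15) (241/13,15) (245/13,17) (7,17)]

1. After x ≥ 7: [(7,3/2) (13,3) (17,5) (19,18) (7,39/2)]
2. After x ≤ 20: [(7,3/2) (13,3) (17,5) (19,18) (7,39/2)]
3. After y ≥ 15: [(7,15) (241/13,15) (19,18) (7,39/2)]
4. After y ≤ 17: [(7,17) (7,15) (241/13,15) (245/13,17)]
5. Canonical ring: [(7,15) (241/13,15) (245/13,17) (7,17)]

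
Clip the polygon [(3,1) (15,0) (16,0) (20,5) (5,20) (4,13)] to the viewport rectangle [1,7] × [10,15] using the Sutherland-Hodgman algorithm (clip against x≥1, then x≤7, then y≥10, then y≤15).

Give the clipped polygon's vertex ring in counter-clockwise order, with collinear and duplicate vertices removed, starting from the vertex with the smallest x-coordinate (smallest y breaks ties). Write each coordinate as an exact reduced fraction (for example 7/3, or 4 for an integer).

Clipped polygon: [(15/4,10) (7,10) (7,15) (30/7,15) (4,13)]

1. After x ≥ 1: [(3,1) (15,0) (16,0) (20,5) (5,20) (4,13)]
2. After x ≤ 7: [(3,1) (7,2/3) (7,18) (5,20) (4,13)]
3. After y ≥ 10: [(15/4,10) (7,10) (7,18) (5,20) (4,13)]
4. After y ≤ 15: [(15/4,10) (7,10) (7,15) (30/7,15) (4,13)]
5. Canonical ring: [(15/4,10) (7,10) (7,15) (30/7,15) (4,13)]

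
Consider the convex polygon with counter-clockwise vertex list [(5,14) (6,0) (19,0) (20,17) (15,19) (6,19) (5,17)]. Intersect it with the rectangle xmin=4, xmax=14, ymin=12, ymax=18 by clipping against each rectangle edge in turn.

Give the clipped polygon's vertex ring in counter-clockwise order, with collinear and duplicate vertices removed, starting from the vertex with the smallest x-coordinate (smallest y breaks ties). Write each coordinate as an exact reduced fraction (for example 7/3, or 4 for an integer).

1. After x ≥ 4: [(5,14) (6,0) (19,0) (20,17) (15,19) (6,19) (5,17)]
2. After x ≤ 14: [(5,14) (6,0) (14,0) (14,19) (6,19) (5,17)]
3. After y ≥ 12: [(5,14) (36/7,12) (14,12) (14,19) (6,19) (5,17)]
4. After y ≤ 18: [(5,14) (36/7,12) (14,12) (14,18) (11/2,18) (5,17)]
5. Canonical ring: [(5,14) (36/7,12) (14,12) (14,18) (11/2,18) (5,17)]

Clipped polygon: [(5,14) (36/7,12) (14,12) (14,18) (11/2,18) (5,17)]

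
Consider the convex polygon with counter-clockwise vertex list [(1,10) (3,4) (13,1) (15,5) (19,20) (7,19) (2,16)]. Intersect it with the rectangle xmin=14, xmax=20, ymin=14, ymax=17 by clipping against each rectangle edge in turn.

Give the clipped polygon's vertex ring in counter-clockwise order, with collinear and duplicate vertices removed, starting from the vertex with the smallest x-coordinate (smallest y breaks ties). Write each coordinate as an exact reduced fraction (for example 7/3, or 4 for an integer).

1. After x ≥ 14: [(14,3) (15,5) (19,20) (14,235/12)]
2. After x ≤ 20: [(14,3) (15,5) (19,20) (14,235/12)]
3. After y ≥ 14: [(14,14) (87/5,14) (19,20) (14,235/12)]
4. After y ≤ 17: [(14,17) (14,14) (87/5,14) (91/5,17)]
5. Canonical ring: [(14,14) (87/5,14) (91/5,17) (14,17)]

Clipped polygon: [(14,14) (87/5,14) (91/5,17) (14,17)]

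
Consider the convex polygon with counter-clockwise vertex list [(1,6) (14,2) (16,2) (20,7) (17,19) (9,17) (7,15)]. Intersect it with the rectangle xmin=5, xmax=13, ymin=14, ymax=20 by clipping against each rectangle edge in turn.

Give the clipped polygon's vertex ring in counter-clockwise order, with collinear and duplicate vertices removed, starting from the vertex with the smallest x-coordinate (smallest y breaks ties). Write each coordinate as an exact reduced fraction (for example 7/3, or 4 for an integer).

Clipped polygon: [(19/3,14) (13,14) (13,18) (9,17) (7,15)]

1. After x ≥ 5: [(5,12) (5,62/13) (14,2) (16,2) (20,7) (17,19) (9,17) (7,15)]
2. After x ≤ 13: [(5,12) (5,62/13) (13,30/13) (13,18) (9,17) (7,15)]
3. After y ≥ 14: [(19/3,14) (13,14) (13,18) (9,17) (7,15)]
4. After y ≤ 20: [(19/3,14) (13,14) (13,18) (9,17) (7,15)]
5. Canonical ring: [(19/3,14) (13,14) (13,18) (9,17) (7,15)]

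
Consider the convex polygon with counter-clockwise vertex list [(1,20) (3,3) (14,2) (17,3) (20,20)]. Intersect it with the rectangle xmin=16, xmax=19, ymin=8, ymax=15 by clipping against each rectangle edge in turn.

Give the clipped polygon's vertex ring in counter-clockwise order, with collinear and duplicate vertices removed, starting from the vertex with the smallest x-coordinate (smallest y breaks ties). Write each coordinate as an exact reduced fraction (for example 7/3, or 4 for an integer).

Clipped polygon: [(16,8) (304/17,8) (19,43/3) (19,15) (16,15)]

1. After x ≥ 16: [(16,20) (16,8/3) (17,3) (20,20)]
2. After x ≤ 19: [(19,20) (16,20) (16,8/3) (17,3) (19,43/3)]
3. After y ≥ 8: [(19,20) (16,20) (16,8) (304/17,8) (19,43/3)]
4. After y ≤ 15: [(19,15) (16,15) (16,8) (304/17,8) (19,43/3)]
5. Canonical ring: [(16,8) (304/17,8) (19,43/3) (19,15) (16,15)]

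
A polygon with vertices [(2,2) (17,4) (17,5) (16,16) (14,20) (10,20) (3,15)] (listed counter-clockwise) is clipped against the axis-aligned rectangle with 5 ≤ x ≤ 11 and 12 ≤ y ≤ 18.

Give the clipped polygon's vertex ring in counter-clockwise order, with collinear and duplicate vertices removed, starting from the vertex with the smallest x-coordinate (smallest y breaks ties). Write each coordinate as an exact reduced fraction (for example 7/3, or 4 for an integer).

Clipped polygon: [(5,12) (11,12) (11,18) (36/5,18) (5,115/7)]

1. After x ≥ 5: [(5,12/5) (17,4) (17,5) (16,16) (14,20) (10,20) (5,115/7)]
2. After x ≤ 11: [(5,12/5) (11,16/5) (11,20) (10,20) (5,115/7)]
3. After y ≥ 12: [(5,12) (11,12) (11,20) (10,20) (5,115/7)]
4. After y ≤ 18: [(5,12) (11,12) (11,18) (36/5,18) (5,115/7)]
5. Canonical ring: [(5,12) (11,12) (11,18) (36/5,18) (5,115/7)]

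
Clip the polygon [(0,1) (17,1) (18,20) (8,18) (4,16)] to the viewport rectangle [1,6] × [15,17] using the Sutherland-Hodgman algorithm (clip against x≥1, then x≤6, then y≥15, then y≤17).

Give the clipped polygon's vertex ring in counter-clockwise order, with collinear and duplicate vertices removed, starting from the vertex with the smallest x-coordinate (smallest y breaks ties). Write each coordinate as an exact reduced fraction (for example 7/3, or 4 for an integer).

Clipped polygon: [(56/15,15) (6,15) (6,17) (4,16)]

1. After x ≥ 1: [(1,19/4) (1,1) (17,1) (18,20) (8,18) (4,16)]
2. After x ≤ 6: [(1,19/4) (1,1) (6,1) (6,17) (4,16)]
3. After y ≥ 15: [(56/15,15) (6,15) (6,17) (4,16)]
4. After y ≤ 17: [(56/15,15) (6,15) (6,17) (4,16)]
5. Canonical ring: [(56/15,15) (6,15) (6,17) (4,16)]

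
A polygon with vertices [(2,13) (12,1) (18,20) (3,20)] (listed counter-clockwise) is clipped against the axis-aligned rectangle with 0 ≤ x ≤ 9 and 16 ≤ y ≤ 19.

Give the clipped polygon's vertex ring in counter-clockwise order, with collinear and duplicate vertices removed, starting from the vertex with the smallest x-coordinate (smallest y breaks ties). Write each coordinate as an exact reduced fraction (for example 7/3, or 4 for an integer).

Clipped polygon: [(17/7,16) (9,16) (9,19) (20/7,19)]

1. After x ≥ 0: [(2,13) (12,1) (18,20) (3,20)]
2. After x ≤ 9: [(2,13) (9,23/5) (9,20) (3,20)]
3. After y ≥ 16: [(17/7,16) (9,16) (9,20) (3,20)]
4. After y ≤ 19: [(20/7,19) (17/7,16) (9,16) (9,19)]
5. Canonical ring: [(17/7,16) (9,16) (9,19) (20/7,19)]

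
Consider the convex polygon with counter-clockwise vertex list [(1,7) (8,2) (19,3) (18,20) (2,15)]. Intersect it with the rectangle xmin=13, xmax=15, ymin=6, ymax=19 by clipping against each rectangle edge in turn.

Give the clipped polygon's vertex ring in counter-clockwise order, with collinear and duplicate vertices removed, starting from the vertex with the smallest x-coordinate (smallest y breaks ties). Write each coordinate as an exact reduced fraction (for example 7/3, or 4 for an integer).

Clipped polygon: [(13,6) (15,6) (15,19) (74/5,19) (13,295/16)]

1. After x ≥ 13: [(13,27/11) (19,3) (18,20) (13,295/16)]
2. After x ≤ 15: [(13,27/11) (15,29/11) (15,305/16) (13,295/16)]
3. After y ≥ 6: [(13,6) (15,6) (15,305/16) (13,295/16)]
4. After y ≤ 19: [(13,6) (15,6) (15,19) (74/5,19) (13,295/16)]
5. Canonical ring: [(13,6) (15,6) (15,19) (74/5,19) (13,295/16)]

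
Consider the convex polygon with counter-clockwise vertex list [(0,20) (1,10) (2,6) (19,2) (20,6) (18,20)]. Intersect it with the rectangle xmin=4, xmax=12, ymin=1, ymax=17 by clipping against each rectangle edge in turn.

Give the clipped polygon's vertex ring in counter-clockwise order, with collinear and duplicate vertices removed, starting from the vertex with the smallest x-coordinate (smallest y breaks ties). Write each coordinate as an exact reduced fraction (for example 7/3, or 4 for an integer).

1. After x ≥ 4: [(4,20) (4,94/17) (19,2) (20,6) (18,20)]
2. After x ≤ 12: [(12,20) (4,20) (4,94/17) (12,62/17)]
3. After y ≥ 1: [(12,20) (4,20) (4,94/17) (12,62/17)]
4. After y ≤ 17: [(12,17) (4,17) (4,94/17) (12,62/17)]
5. Canonical ring: [(4,94/17) (12,62/17) (12,17) (4,17)]

Clipped polygon: [(4,94/17) (12,62/17) (12,17) (4,17)]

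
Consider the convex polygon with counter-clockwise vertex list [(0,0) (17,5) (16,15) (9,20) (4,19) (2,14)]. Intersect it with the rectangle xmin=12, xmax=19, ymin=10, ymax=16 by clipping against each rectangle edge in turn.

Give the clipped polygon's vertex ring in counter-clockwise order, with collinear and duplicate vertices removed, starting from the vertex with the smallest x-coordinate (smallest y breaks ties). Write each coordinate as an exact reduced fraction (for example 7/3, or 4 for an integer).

Clipped polygon: [(12,10) (33/2,10) (16,15) (73/5,16) (12,16)]

1. After x ≥ 12: [(12,60/17) (17,5) (16,15) (12,125/7)]
2. After x ≤ 19: [(12,60/17) (17,5) (16,15) (12,125/7)]
3. After y ≥ 10: [(12,10) (33/2,10) (16,15) (12,125/7)]
4. After y ≤ 16: [(12,16) (12,10) (33/2,10) (16,15) (73/5,16)]
5. Canonical ring: [(12,10) (33/2,10) (16,15) (73/5,16) (12,16)]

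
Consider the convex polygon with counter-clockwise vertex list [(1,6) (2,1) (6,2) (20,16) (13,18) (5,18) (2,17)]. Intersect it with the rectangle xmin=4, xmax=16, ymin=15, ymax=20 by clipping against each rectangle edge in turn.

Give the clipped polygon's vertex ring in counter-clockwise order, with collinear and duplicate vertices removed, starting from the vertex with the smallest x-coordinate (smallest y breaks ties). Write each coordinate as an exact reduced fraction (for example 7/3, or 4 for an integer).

Clipped polygon: [(4,15) (16,15) (16,120/7) (13,18) (5,18) (4,53/3)]

1. After x ≥ 4: [(4,3/2) (6,2) (20,16) (13,18) (5,18) (4,53/3)]
2. After x ≤ 16: [(4,3/2) (6,2) (16,12) (16,120/7) (13,18) (5,18) (4,53/3)]
3. After y ≥ 15: [(4,15) (16,15) (16,120/7) (13,18) (5,18) (4,53/3)]
4. After y ≤ 20: [(4,15) (16,15) (16,120/7) (13,18) (5,18) (4,53/3)]
5. Canonical ring: [(4,15) (16,15) (16,120/7) (13,18) (5,18) (4,53/3)]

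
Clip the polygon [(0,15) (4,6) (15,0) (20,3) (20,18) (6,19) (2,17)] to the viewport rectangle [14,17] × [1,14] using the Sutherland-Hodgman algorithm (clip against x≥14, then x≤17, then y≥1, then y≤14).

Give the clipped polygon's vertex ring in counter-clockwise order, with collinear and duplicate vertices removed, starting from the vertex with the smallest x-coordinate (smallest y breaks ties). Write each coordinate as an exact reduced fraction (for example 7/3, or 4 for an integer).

Clipped polygon: [(14,1) (50/3,1) (17,6/5) (17,14) (14,14)]

1. After x ≥ 14: [(14,6/11) (15,0) (20,3) (20,18) (14,129/7)]
2. After x ≤ 17: [(14,6/11) (15,0) (17,6/5) (17,255/14) (14,129/7)]
3. After y ≥ 1: [(14,1) (50/3,1) (17,6/5) (17,255/14) (14,129/7)]
4. After y ≤ 14: [(14,14) (14,1) (50/3,1) (17,6/5) (17,14)]
5. Canonical ring: [(14,1) (50/3,1) (17,6/5) (17,14) (14,14)]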